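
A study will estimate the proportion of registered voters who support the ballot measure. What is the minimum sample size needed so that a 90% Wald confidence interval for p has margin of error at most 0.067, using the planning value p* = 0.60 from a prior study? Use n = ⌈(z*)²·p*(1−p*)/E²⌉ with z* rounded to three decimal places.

n = 145

For 90% confidence, z* = 1.645.
p*(1−p*) = 0.2400.
(z*)²·p*(1−p*)/E² = 2.706025·0.2400/0.004489 = 144.675.
Rounding up, n = 145.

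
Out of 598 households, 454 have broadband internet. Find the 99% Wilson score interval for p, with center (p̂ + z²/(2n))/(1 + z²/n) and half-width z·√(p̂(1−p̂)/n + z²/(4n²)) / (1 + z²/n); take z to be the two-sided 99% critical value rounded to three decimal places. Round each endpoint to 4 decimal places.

(0.7115, 0.8012)

p̂ = 454/598 = 0.75920; z = 2.576, so z² = 6.635776.
1 + z²/n = 1.011097.
Center = (0.75920 + 0.005548)/1.011097 = 0.75635.
Radicand: p̂(1−p̂)/n + z²/(4n²) = 0.000305714 + 0.000004639 = 0.000310353.
Half-width = z·√(radicand)/denom = 2.576·0.017617/1.011097 = 0.04488.
So the interval runs from 0.7115 to 0.8012.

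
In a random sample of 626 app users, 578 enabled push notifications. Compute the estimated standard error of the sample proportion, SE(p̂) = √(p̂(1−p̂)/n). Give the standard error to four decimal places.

SE = 0.0106

The sample proportion is 578/626 = 0.92332.
p̂(1−p̂) = 0.070800.
SE = √(0.070800/626) = √0.000113099 = 0.0106.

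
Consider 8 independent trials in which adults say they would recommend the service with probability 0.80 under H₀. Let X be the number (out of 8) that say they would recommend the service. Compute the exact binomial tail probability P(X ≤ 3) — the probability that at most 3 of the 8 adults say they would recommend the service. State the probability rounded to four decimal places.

P = 0.0104

X ~ Binomial(n=8, p=0.80).
P(X ≤ 3) = C(8,0)·0.80^0·0.20^8 + C(8,1)·0.80^1·0.20^7 + C(8,2)·0.80^2·0.20^6 + C(8,3)·0.80^3·0.20^5.
= 0.000003 + 0.000082 + 0.001147 + 0.009175 = 0.0104.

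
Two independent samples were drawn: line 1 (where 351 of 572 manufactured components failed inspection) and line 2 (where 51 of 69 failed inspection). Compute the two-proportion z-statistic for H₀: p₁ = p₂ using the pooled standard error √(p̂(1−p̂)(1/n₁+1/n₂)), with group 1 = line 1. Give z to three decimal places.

Sample proportions: p̂₁ = 351/572 = 0.61364 and p̂₂ = 51/69 = 0.73913.
Pooled p̂ = (351+51)/(572+69) = 402/641 = 0.62715.
SE = √[p̂(1−p̂)(1/n₁+1/n₂)] = √[0.62715·0.37285·(1/572+1/69)] ≈ 0.061625.
z = (p̂₁ − p̂₂)/SE = (0.61364 − 0.73913)/0.061625 = -0.12549/0.061625 = -2.036.

z = -2.036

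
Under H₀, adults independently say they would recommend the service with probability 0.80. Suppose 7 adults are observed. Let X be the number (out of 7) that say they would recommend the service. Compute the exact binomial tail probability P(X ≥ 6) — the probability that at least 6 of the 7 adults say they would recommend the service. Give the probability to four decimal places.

X is binomial with n = 7 and p = 0.80.
P(X ≥ 6) = C(7,6)·0.80^6·0.20^1 + C(7,7)·0.80^7·0.20^0.
= 0.367002 + 0.209715 = 0.5767.

P = 0.5767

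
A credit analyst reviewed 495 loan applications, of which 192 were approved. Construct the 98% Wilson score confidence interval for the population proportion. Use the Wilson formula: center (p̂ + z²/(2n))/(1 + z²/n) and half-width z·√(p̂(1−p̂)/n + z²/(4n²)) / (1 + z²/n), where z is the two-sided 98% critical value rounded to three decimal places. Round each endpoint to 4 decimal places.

Here p̂ = 192/495 = 0.38788 and z = 2.326 (z² = 5.410276).
1 + z²/n = 1.010930.
Center = (0.38788 + 0.005465)/1.010930 = 0.38909.
Radicand: p̂(1−p̂)/n + z²/(4n²) = 0.000479654 + 0.000005520 = 0.000485174.
Half-width = z·√(radicand)/denom = 2.326·0.022027/1.010930 = 0.05068.
So the interval runs from 0.3384 to 0.4398.

(0.3384, 0.4398)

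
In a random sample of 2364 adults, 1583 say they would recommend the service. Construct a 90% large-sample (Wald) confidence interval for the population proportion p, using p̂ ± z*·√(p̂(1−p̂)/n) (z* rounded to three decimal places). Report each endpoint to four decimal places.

(0.6537, 0.6855)

The sample proportion is 1583/2364 = 0.66963.
SE = √(p̂(1−p̂)/n) = √(0.221226/2364) = 0.009674.
The 90% critical value is z* = 1.645.
Margin = 1.645·0.009674 = 0.01591.
Interval: 0.66963 ± 0.01591 → (0.6537, 0.6855).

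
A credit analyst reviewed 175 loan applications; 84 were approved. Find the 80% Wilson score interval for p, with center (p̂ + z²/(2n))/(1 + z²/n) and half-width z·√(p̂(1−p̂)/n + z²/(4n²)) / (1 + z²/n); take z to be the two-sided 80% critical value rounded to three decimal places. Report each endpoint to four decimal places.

Here p̂ = 84/175 = 0.48000 and z = 1.282 (z² = 1.643524).
1 + z²/n = 1.009392.
Adjusted center: (0.48000 + z²/(2n))/1.009392 = 0.48019.
Radicand: p̂(1−p̂)/n + z²/(4n²) = 0.001426286 + 0.000013417 = 0.001439703.
Half-width = 1.282·√0.001439703/1.009392 = 0.04819.
So the interval runs from 0.4320 to 0.5284.

(0.4320, 0.5284)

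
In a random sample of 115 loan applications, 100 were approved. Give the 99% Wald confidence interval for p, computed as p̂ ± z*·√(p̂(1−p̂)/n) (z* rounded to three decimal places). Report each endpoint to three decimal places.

With x = 100 successes in n = 115, p̂ = 0.86957.
SE(p̂) = √(0.86957·0.13043/115) = 0.031405.
z* = 2.576 at the 99% level.
Margin of error: 2.576 × 0.031405 = 0.08090.
So the interval runs from 0.789 to 0.950.

(0.789, 0.950)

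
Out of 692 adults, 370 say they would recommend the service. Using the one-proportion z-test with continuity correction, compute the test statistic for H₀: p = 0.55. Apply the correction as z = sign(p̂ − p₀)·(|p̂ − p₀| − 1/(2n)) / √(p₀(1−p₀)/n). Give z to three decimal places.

Sample proportion p̂ = 370/692 = 0.53468. p̂ − p₀ = -0.015318.
1/(2n) = 0.000723.
Corrected numerator: |-0.015318| − 0.000723 = 0.014595.
SE₀ = √(0.55·0.45/692) = 0.018912.
z = (−)0.014595/0.018912 = -0.772.

z = -0.772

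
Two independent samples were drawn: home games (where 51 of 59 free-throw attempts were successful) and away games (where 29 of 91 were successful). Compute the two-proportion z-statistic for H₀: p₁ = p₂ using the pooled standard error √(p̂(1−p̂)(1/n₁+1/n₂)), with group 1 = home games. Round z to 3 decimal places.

p̂₁ = 51/59 = 0.86441, p̂₂ = 29/91 = 0.31868.
Pooled p̂ = (51+29)/(59+91) = 80/150 = 0.53333.
Pooled SE = √[0.2488889·0.02793816] ≈ 0.083388.
z = (p̂₁ − p̂₂)/SE = (0.86441 − 0.31868)/0.083388 = 0.54573/0.083388 = 6.544.

z = 6.544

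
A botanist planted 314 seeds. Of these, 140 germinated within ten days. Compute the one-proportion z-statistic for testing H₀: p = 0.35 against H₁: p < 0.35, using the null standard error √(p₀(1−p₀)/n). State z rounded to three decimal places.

Sample proportion p̂ = 140/314 = 0.44586.
SE₀ = √(0.35·0.65/314) = 0.026917.
z = (p̂ − p₀)/SE = (0.44586 − 0.35)/0.026917 = 3.561.

z = 3.561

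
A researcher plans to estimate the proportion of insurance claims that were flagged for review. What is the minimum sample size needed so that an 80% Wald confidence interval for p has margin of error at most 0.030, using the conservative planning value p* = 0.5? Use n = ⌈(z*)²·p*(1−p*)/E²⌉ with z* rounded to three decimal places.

n = 457

The 80% critical value is z* = 1.282.
p*(1−p*) = 0.2500.
(z*)²·p*(1−p*)/E² = 1.643524·0.2500/0.000900 = 456.534.
⌈456.534⌉ = 457.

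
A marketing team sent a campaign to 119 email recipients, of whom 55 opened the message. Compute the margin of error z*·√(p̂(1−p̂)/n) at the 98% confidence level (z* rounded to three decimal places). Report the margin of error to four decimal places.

ME = 0.1063

The sample proportion is 55/119 = 0.46218.
Standard error of p̂: √(0.248570/119) = √0.002088824 = 0.045704.
The 98% critical value is z* = 2.326.
So ME = 0.1063.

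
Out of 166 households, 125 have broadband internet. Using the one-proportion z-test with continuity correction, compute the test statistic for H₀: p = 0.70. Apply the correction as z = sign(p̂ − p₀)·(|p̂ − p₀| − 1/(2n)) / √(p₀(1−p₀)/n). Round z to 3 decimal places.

z = 1.406

With x = 125 successes in n = 166, p̂ = 0.75301. p̂ − p₀ = 0.053012.
1/(2n) = 0.003012.
Corrected numerator: |0.053012| − 0.003012 = 0.050000.
Null standard error: √(0.70·0.30/166) = √0.001265060 = 0.035568.
z = +0.050000/0.035568 = 1.406.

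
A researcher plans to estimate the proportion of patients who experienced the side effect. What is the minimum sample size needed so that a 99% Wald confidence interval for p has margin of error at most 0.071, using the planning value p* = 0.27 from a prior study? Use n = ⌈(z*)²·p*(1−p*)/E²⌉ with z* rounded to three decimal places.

The 99% critical value is z* = 2.576.
p*(1−p*) = 0.27·0.73 = 0.1971.
Required n before rounding: 6.635776 × 0.1971 / 0.071² = 259.455.
⌈259.455⌉ = 260.

n = 260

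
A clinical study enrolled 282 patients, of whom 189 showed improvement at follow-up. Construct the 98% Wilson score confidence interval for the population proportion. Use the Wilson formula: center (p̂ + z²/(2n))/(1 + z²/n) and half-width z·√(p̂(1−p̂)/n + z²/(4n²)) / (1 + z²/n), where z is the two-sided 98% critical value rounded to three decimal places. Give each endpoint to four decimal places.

p̂ = 189/282 = 0.67021; z = 2.326, so z² = 5.410276.
Denominator 1 + z²/n = 1 + 5.410276/282 = 1.019185.
Adjusted center: (0.67021 + z²/(2n))/1.019185 = 0.66701.
Radicand: p̂(1−p̂)/n + z²/(4n²) = 0.000783786 + 0.000017008 = 0.000800794.
Half-width = z·√(radicand)/denom = 2.326·0.028298/1.019185 = 0.06458.
So the interval runs from 0.6024 to 0.7316.

(0.6024, 0.7316)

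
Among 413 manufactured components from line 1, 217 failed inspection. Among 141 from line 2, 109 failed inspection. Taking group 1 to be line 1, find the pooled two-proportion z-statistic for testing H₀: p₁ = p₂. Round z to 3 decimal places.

p̂₁ = 217/413 = 0.52542, p̂₂ = 109/141 = 0.77305.
Pooling: p̂ = 326/554 = 0.58845.
SE = √[p̂(1−p̂)(1/n₁+1/n₂)] = √[0.58845·0.41155·(1/413+1/141)] ≈ 0.048000.
z = -0.24763/0.048000 = -5.159.

z = -5.159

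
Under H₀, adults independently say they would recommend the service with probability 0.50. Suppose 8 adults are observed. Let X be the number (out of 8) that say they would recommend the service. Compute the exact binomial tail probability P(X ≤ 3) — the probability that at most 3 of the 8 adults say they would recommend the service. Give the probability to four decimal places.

P = 0.3633

X is binomial with n = 8 and p = 0.50.
P(X ≤ 3) = C(8,0)·0.50^0·0.50^8 + C(8,1)·0.50^1·0.50^7 + C(8,2)·0.50^2·0.50^6 + C(8,3)·0.50^3·0.50^5.
= 0.003906 + 0.031250 + 0.109375 + 0.218750 = 0.3633.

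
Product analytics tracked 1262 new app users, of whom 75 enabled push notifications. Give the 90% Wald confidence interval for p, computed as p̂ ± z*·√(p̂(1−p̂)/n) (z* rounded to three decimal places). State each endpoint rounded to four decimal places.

(0.0485, 0.0704)

The sample proportion is 75/1262 = 0.05943.
Standard error of p̂: √(0.055898/1262) = √0.000044293 = 0.006655.
z* = 1.645 at the 90% level.
Margin of error: 1.645 × 0.006655 = 0.01095.
Interval: 0.05943 ± 0.01095 → (0.0485, 0.0704).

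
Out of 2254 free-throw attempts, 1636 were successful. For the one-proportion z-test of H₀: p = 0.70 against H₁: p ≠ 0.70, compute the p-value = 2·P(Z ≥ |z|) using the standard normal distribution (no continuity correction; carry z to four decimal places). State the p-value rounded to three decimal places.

With x = 1636 successes in n = 2254, p̂ = 0.72582.
Under H₀, SE = √(p₀(1−p₀)/n) = √(0.70·0.30/2254) = √0.000093168 = 0.009652.
Test statistic (full precision, shown to 4 dp): z = (1636/2254 − 0.70)/SE₀ ≈ 2.6751.
From the standard normal, 2·P(Z ≥ |z|) = 0.007.

p-value = 0.007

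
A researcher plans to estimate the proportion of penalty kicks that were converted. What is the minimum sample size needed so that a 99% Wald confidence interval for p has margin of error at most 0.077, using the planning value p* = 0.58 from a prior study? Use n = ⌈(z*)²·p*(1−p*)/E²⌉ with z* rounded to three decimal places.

n = 273

For 99% confidence, z* = 2.576.
p*(1−p*) = 0.58·0.42 = 0.2436.
(z*)²·p*(1−p*)/E² = 6.635776·0.2436/0.005929 = 272.639.
Rounding up, n = 273.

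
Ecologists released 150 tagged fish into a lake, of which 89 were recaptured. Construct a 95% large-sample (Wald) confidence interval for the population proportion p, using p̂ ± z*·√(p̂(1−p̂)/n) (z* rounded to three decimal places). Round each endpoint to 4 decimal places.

(0.5147, 0.6719)

The sample proportion is 89/150 = 0.59333.
SE(p̂) = √(0.59333·0.40667/150) = 0.040107.
z* = 1.960 at the 95% level.
Margin of error: 1.960 × 0.040107 = 0.07861.
So the interval runs from 0.5147 to 0.6719.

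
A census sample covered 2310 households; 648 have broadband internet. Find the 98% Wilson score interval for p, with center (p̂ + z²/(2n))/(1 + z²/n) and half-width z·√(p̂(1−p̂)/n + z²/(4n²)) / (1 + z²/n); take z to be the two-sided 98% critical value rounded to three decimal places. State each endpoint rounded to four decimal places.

p̂ = 648/2310 = 0.28052; z = 2.326, so z² = 5.410276.
Denominator 1 + z²/n = 1 + 5.410276/2310 = 1.002342.
Center = (0.28052 + 0.001171)/1.002342 = 0.28103.
Radicand: p̂(1−p̂)/n + z²/(4n²) = 0.000087372 + 0.000000253 = 0.000087625.
Half-width = 2.326·√0.000087625/1.002342 = 0.02172.
Interval: 0.28103 ± 0.02172 → (0.2593, 0.3028).

(0.2593, 0.3028)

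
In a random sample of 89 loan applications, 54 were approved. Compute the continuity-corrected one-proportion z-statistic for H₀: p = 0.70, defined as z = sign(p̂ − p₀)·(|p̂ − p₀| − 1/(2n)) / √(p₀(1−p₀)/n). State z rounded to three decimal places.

z = -1.804

The sample proportion is 54/89 = 0.60674. p̂ − p₀ = -0.093258.
Continuity correction 1/(2n) = 1/178 = 0.005618.
Corrected numerator: |-0.093258| − 0.005618 = 0.087640.
Under H₀, SE = √(p₀(1−p₀)/n) = √(0.70·0.30/89) = √0.002359551 = 0.048575.
z = −0.087640/0.048575 = -1.804.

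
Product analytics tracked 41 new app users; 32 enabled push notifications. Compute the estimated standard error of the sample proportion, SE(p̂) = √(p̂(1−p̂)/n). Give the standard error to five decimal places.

The sample proportion is 32/41 = 0.78049.
p̂(1−p̂) = 0.78049·0.21951 = 0.171325.
SE = √(0.171325/41) = 0.06464.

SE = 0.06464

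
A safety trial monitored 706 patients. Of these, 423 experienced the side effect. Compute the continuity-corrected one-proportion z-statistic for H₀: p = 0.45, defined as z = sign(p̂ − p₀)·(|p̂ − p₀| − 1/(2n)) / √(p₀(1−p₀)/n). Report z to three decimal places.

The sample proportion is 423/706 = 0.59915. p̂ − p₀ = 0.149150.
Continuity correction 1/(2n) = 1/1412 = 0.000708.
Corrected numerator: |0.149150| − 0.000708 = 0.148442.
Under H₀, SE = √(p₀(1−p₀)/n) = √(0.45·0.55/706) = √0.000350567 = 0.018723.
z = (+)0.148442/0.018723 = 7.928.

z = 7.928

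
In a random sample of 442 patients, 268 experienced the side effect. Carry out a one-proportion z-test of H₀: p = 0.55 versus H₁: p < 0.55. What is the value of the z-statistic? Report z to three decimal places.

z = 2.381

With x = 268 successes in n = 442, p̂ = 0.60633.
Null standard error: √(0.55·0.45/442) = √0.000559955 = 0.023663.
z = (0.60633 − 0.55)/0.023663 = 0.05633/0.023663 = 2.381.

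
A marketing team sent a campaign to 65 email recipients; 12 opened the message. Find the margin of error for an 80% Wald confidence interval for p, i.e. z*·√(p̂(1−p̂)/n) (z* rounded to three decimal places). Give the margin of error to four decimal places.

ME = 0.0617

p̂ = 12/65 = 0.18462.
SE = √(p̂(1−p̂)/n) = √(0.150533/65) = 0.048124.
z* = 1.282 at the 80% level.
ME = 1.282·0.048124 = 0.0617.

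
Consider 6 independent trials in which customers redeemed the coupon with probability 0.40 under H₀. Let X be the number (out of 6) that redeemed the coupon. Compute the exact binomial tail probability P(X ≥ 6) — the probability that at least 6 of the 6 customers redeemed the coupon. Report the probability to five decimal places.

P = 0.00410

X ~ Binomial(n=6, p=0.40).
P(X ≥ 6) = C(6,6)·0.40^6·0.60^0.
= 0.004096 = 0.00410.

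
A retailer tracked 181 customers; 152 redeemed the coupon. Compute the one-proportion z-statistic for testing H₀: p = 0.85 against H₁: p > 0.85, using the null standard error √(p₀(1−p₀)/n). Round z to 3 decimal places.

Sample proportion p̂ = 152/181 = 0.83978.
Null standard error: √(0.85·0.15/181) = √0.000704420 = 0.026541.
z = (p̂ − p₀)/SE = (0.83978 − 0.85)/0.026541 = -0.385.

z = -0.385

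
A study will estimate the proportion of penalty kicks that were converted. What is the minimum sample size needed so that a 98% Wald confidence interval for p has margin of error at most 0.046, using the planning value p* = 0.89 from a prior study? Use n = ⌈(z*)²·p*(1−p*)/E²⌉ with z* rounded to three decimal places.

n = 251

z* = 2.326 at the 98% level.
p*(1−p*) = 0.0979.
Required n before rounding: 5.410276 × 0.0979 / 0.046² = 250.315.
Rounding up, n = 251.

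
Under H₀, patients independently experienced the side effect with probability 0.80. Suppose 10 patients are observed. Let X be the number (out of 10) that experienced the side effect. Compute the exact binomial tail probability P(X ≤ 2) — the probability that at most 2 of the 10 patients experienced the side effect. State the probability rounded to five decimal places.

P = 0.00008

X is binomial with n = 10 and p = 0.80.
P(X ≤ 2) = C(10,0)·0.80^0·0.20^10 + C(10,1)·0.80^1·0.20^9 + C(10,2)·0.80^2·0.20^8.
= 0.000000 + 0.000004 + 0.000074 = 0.00008.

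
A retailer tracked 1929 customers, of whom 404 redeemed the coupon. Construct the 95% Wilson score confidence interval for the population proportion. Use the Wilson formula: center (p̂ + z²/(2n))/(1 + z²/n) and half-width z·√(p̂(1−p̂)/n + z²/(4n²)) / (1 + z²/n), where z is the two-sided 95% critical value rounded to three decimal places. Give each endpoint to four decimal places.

(0.1919, 0.2282)

p̂ = 404/1929 = 0.20943; z = 1.960, so z² = 3.841600.
1 + z²/n = 1.001991.
Adjusted center: (0.20943 + z²/(2n))/1.001991 = 0.21001.
Radicand: p̂(1−p̂)/n + z²/(4n²) = 0.000085833 + 0.000000258 = 0.000086091.
Half-width = 1.960·√0.000086091/1.001991 = 0.01815.
CI: 0.21001 ± 0.01815 = (0.1919, 0.2282).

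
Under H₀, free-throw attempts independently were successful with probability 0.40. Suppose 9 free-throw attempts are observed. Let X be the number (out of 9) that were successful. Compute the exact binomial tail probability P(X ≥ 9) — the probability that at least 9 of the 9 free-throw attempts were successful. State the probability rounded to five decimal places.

P = 0.00026

X ~ Binomial(n=9, p=0.40).
P(X ≥ 9) = C(9,9)·0.40^9·0.60^0.
= 0.000262 = 0.00026.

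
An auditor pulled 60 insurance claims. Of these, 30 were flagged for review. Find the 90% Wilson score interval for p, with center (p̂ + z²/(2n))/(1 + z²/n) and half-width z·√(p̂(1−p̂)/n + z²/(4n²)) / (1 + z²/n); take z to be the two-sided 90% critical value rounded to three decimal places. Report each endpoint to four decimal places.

Here p̂ = 30/60 = 0.50000 and z = 1.645 (z² = 2.706025).
1 + z²/n = 1.045100.
Center = (0.50000 + 0.022550)/1.045100 = 0.50000.
Radicand: p̂(1−p̂)/n + z²/(4n²) = 0.004166667 + 0.000187918 = 0.004354585.
Half-width = 1.645·√0.004354585/1.045100 = 0.10387.
CI: 0.50000 ± 0.10387 = (0.3961, 0.6039).

(0.3961, 0.6039)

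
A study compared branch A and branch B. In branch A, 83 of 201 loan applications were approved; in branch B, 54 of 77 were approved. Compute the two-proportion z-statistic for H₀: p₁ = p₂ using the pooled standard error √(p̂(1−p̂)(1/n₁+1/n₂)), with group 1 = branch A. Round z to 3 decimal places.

z = -4.304

Sample proportions: p̂₁ = 83/201 = 0.41294 and p̂₂ = 54/77 = 0.70130.
Pooling: p̂ = 137/278 = 0.49281.
Pooled SE = √[0.2499482·0.01796214] ≈ 0.067005.
z = (p̂₁ − p̂₂)/SE = (0.41294 − 0.70130)/0.067005 = -0.28836/0.067005 = -4.304.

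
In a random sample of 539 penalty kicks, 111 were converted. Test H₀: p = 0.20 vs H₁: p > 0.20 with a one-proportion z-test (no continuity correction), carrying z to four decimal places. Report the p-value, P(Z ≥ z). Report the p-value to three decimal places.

Sample proportion p̂ = 111/539 = 0.20594.
SE₀ = √(0.20·0.80/539) = 0.017229.
Test statistic (full precision, shown to 4 dp): z = (111/539 − 0.20)/SE₀ ≈ 0.3446.
From the standard normal, P(Z ≥ z) = 0.365.

p-value = 0.365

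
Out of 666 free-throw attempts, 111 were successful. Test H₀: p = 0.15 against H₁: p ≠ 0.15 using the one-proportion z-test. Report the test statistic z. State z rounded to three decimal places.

With x = 111 successes in n = 666, p̂ = 0.16667.
Under H₀, SE = √(p₀(1−p₀)/n) = √(0.15·0.85/666) = √0.000191441 = 0.013836.
z = (0.16667 − 0.15)/0.013836 = 0.01667/0.013836 = 1.205.

z = 1.205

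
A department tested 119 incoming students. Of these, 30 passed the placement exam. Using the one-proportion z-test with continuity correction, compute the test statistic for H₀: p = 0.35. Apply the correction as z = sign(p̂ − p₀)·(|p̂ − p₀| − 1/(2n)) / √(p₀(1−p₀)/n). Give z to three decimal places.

z = -2.143

The sample proportion is 30/119 = 0.25210. p̂ − p₀ = -0.097899.
1/(2n) = 0.004202.
Corrected numerator: |-0.097899| − 0.004202 = 0.093697.
SE₀ = √(0.35·0.65/119) = 0.043724.
z = (−)0.093697/0.043724 = -2.143.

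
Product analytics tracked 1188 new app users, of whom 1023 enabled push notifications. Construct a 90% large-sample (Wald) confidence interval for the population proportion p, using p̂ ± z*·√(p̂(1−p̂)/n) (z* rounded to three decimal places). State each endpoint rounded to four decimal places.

Sample proportion p̂ = 1023/1188 = 0.86111.
Standard error of p̂: √(0.119599/1188) = √0.000100672 = 0.010034.
z* = 1.645 at the 90% level.
Margin of error: 1.645 × 0.010034 = 0.01651.
CI: 0.86111 ± 0.01651 = (0.8446, 0.8776).

(0.8446, 0.8776)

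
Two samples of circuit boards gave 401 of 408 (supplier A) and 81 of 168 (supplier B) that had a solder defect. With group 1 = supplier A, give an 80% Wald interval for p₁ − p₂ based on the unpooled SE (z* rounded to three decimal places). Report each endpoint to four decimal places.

(0.4506, 0.5508)

p̂₁ = 401/408 = 0.98284, p̂₂ = 81/168 = 0.48214; p̂₁ − p̂₂ = 0.50070.
SE = √(0.000041330 + 0.001486197) = √0.001527527 = 0.039084.
z* = 1.282 at the 80% level. Margin = 1.282·0.039084 = 0.05011.
CI: 0.50070 ± 0.05011 = (0.4506, 0.5508).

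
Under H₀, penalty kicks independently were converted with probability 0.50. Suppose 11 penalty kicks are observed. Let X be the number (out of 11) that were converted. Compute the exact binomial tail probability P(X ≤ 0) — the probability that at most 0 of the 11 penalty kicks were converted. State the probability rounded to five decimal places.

X ~ Binomial(n=11, p=0.50).
P(X ≤ 0) = C(11,0)·0.50^0·0.50^11.
= 0.000488 = 0.00049.

P = 0.00049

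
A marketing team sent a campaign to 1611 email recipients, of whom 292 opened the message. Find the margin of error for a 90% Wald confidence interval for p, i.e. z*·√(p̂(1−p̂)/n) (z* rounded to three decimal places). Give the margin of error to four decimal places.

Sample proportion p̂ = 292/1611 = 0.18125.
Standard error of p̂: √(0.148401/1611) = √0.000092117 = 0.009598.
For 90% confidence, z* = 1.645.
ME = 1.645·0.009598 = 0.0158.

ME = 0.0158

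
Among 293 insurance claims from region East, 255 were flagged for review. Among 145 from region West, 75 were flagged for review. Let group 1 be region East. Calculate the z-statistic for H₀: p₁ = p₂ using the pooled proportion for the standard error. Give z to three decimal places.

Sample proportions: p̂₁ = 255/293 = 0.87031 and p̂₂ = 75/145 = 0.51724.
Pooling: p̂ = 330/438 = 0.75342.
Pooled SE = √[0.1857759·0.01030952] ≈ 0.043764.
z = 0.35307/0.043764 = 8.068.

z = 8.068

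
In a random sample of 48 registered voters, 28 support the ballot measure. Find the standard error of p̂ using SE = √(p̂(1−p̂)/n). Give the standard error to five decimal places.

Sample proportion p̂ = 28/48 = 0.58333.
p̂(1−p̂) = 0.243056.
SE = √(0.243056/48) = √0.005063667 = 0.07116.

SE = 0.07116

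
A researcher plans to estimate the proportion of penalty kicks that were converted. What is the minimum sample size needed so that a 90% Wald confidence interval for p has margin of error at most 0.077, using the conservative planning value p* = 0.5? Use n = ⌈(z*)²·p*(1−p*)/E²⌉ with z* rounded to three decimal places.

n = 115

For 90% confidence, z* = 1.645.
p*(1−p*) = 0.50·0.50 = 0.2500.
(z*)²·p*(1−p*)/E² = 2.706025·0.2500/0.005929 = 114.101.
⌈114.101⌉ = 115.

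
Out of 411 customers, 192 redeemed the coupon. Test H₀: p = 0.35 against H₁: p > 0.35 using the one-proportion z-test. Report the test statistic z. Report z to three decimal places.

With x = 192 successes in n = 411, p̂ = 0.46715.
SE₀ = √(0.35·0.65/411) = 0.023527.
z = (0.46715 − 0.35)/0.023527 = 0.11715/0.023527 = 4.979.

z = 4.979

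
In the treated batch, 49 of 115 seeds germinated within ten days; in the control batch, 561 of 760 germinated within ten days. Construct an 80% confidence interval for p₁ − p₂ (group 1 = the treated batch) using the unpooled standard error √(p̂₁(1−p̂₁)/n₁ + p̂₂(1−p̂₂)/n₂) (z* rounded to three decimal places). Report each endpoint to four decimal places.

p̂₁ = 0.42609, p̂₂ = 0.73816, so the observed difference is -0.31207.
SE = √(0.002126407 + 0.000254317) = √0.002380724 = 0.048793.
For 80% confidence, z* = 1.282. Margin of error = 0.06255.
Interval: -0.31207 ± 0.06255 → (-0.3746, -0.2495).

(-0.3746, -0.2495)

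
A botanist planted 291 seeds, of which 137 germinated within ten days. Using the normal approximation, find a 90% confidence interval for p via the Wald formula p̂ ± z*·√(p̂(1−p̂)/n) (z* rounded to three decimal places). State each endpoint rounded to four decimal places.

(0.4227, 0.5189)

p̂ = 137/291 = 0.47079.
Standard error of p̂: √(0.249147/291) = √0.000856175 = 0.029260.
For 90% confidence, z* = 1.645.
Margin of error: 1.645 × 0.029260 = 0.04813.
Interval: 0.47079 ± 0.04813 → (0.4227, 0.5189).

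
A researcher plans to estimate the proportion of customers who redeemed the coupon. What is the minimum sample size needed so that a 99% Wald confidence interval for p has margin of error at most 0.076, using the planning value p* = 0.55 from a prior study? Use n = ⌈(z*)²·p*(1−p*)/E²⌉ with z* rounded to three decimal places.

n = 285

The 99% critical value is z* = 2.576.
p*(1−p*) = 0.2475.
Required n before rounding: 6.635776 × 0.2475 / 0.076² = 284.341.
Rounding up, n = 285.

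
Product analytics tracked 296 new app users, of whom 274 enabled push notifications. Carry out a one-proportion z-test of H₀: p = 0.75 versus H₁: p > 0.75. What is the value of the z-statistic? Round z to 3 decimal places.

z = 6.980

Sample proportion p̂ = 274/296 = 0.92568.
Null standard error: √(0.75·0.25/296) = √0.000633446 = 0.025168.
z = (p̂ − p₀)/SE = (0.92568 − 0.75)/0.025168 = 6.980.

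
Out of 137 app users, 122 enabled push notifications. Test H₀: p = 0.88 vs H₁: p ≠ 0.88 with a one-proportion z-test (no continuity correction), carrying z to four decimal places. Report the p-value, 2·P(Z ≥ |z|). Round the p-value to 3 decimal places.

With x = 122 successes in n = 137, p̂ = 0.89051.
Under H₀, SE = √(p₀(1−p₀)/n) = √(0.88·0.12/137) = √0.000770803 = 0.027763.
z = (p̂ − p₀)/SE = (122/137 − 0.88)/0.027763 ≈ 0.3786.
p-value = 2·P(Z ≥ |z|) with z = 0.3786 → 0.705.

p-value = 0.705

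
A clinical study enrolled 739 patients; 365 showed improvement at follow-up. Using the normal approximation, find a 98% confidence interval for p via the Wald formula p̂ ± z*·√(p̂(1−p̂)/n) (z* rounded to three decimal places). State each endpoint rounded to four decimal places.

p̂ = 365/739 = 0.49391.
SE = √(p̂(1−p̂)/n) = √(0.249963/739) = 0.018391.
For 98% confidence, z* = 2.326.
Margin of error: 2.326 × 0.018391 = 0.04278.
So the interval runs from 0.4511 to 0.5367.

(0.4511, 0.5367)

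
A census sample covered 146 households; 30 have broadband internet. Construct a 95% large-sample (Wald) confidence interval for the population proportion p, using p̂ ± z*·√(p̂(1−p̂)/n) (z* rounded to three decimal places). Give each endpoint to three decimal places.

Sample proportion p̂ = 30/146 = 0.20548.
SE = √(p̂(1−p̂)/n) = √(0.163258/146) = 0.033440.
z* = 1.960 at the 95% level.
Margin of error: 1.960 × 0.033440 = 0.06554.
Interval: 0.20548 ± 0.06554 → (0.140, 0.271).

(0.140, 0.271)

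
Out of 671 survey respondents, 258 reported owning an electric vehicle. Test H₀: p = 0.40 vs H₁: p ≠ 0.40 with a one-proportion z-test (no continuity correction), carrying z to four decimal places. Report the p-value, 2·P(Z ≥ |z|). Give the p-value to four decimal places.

p-value = 0.4125

Sample proportion p̂ = 258/671 = 0.38450.
Null standard error: √(0.40·0.60/671) = √0.000357675 = 0.018912.
Test statistic (full precision, shown to 4 dp): z = (258/671 − 0.40)/SE₀ ≈ -0.8195.
p-value = 2·P(Z ≥ |z|) with z = -0.8195 → 0.4125.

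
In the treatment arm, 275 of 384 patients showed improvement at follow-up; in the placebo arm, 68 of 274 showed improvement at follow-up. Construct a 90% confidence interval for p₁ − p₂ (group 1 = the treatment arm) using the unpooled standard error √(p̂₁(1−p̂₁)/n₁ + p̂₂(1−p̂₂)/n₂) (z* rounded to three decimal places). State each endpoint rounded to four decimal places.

p̂₁ = 275/384 = 0.71615, p̂₂ = 68/274 = 0.24818; p̂₁ − p̂₂ = 0.46797.
SE = √(0.000529378 + 0.000680964) = √0.001210342 = 0.034790.
z* = 1.645 at the 90% level. Margin = 1.645·0.034790 = 0.05723.
Interval: 0.46797 ± 0.05723 → (0.4107, 0.5252).

(0.4107, 0.5252)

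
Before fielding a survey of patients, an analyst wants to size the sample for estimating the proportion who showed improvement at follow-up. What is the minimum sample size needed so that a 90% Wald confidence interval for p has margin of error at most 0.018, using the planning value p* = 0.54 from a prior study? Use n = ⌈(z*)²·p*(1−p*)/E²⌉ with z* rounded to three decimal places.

n = 2075

z* = 1.645 at the 90% level.
p*(1−p*) = 0.54·0.46 = 0.2484.
(z*)²·p*(1−p*)/E² = 2.706025·0.2484/0.000324 = 2074.619.
Rounding up, n = 2075.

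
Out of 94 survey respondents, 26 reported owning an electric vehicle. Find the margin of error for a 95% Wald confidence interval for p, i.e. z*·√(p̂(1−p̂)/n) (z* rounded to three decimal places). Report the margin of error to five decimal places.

ME = 0.09043

Sample proportion p̂ = 26/94 = 0.27660.
SE(p̂) = √(0.27660·0.72340/94) = 0.046137.
For 95% confidence, z* = 1.960.
Margin of error = z*·SE = 1.960 × 0.046137 = 0.09043.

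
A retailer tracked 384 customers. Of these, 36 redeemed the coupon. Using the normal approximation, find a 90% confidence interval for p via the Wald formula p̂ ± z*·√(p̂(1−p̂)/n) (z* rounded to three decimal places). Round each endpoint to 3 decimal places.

Sample proportion p̂ = 36/384 = 0.09375.
SE(p̂) = √(0.09375·0.90625/384) = 0.014875.
z* = 1.645 at the 90% level.
Margin of error: 1.645 × 0.014875 = 0.02447.
So the interval runs from 0.069 to 0.118.

(0.069, 0.118)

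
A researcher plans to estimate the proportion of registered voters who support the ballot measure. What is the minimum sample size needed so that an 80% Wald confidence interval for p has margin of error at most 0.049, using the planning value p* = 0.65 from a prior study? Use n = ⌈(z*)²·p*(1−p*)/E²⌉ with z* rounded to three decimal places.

z* = 1.282 at the 80% level.
p*(1−p*) = 0.65·0.35 = 0.2275.
(z*)²·p*(1−p*)/E² = 1.643524·0.2275/0.002401 = 155.727.
⌈155.727⌉ = 156.

n = 156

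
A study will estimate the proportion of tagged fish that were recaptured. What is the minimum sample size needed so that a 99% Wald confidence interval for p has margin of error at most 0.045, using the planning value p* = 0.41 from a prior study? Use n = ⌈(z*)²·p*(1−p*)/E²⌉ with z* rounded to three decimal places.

For 99% confidence, z* = 2.576.
p*(1−p*) = 0.41·0.59 = 0.2419.
Required n before rounding: 6.635776 × 0.2419 / 0.045² = 792.689.
⌈792.689⌉ = 793.

n = 793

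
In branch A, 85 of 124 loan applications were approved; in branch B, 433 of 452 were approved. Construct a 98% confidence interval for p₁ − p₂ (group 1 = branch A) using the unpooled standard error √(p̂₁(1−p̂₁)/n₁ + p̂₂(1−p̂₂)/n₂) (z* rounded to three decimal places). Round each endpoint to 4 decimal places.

(-0.3719, -0.1730)

p̂₁ = 0.68548, p̂₂ = 0.95796, so the observed difference is -0.27248.
SE = √(0.001738675 + 0.000089089) = √0.001827764 = 0.042752.
The 98% critical value is z* = 2.326. Margin = 2.326·0.042752 = 0.09944.
Interval: -0.27248 ± 0.09944 → (-0.3719, -0.1730).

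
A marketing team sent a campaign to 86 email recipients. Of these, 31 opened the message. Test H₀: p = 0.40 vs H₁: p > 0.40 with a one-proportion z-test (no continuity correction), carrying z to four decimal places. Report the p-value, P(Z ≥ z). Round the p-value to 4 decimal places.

p̂ = 31/86 = 0.36047.
Under H₀, SE = √(p₀(1−p₀)/n) = √(0.40·0.60/86) = √0.002790698 = 0.052827.
z = (p̂ − p₀)/SE = (31/86 − 0.40)/0.052827 ≈ -0.7484.
From the standard normal, P(Z ≥ z) = 0.7729.

p-value = 0.7729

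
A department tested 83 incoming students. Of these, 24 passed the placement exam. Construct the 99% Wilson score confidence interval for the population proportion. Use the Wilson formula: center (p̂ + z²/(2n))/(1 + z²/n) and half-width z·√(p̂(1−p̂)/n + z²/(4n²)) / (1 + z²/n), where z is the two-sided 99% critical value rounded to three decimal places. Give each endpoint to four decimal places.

(0.1804, 0.4291)

p̂ = 24/83 = 0.28916; z = 2.576, so z² = 6.635776.
1 + z²/n = 1.079949.
Adjusted center: (0.28916 + z²/(2n))/1.079949 = 0.30477.
Radicand: p̂(1−p̂)/n + z²/(4n²) = 0.002476447 + 0.000240811 = 0.002717258.
Half-width = z·√(radicand)/denom = 2.576·0.052127/1.079949 = 0.12434.
Interval: 0.30477 ± 0.12434 → (0.1804, 0.4291).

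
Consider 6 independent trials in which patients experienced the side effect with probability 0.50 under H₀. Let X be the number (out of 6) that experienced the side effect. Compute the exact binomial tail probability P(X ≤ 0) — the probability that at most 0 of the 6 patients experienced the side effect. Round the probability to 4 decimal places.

P = 0.0156

X ~ Binomial(n=6, p=0.50).
P(X ≤ 0) = C(6,0)·0.50^0·0.50^6.
= 0.015625 = 0.0156.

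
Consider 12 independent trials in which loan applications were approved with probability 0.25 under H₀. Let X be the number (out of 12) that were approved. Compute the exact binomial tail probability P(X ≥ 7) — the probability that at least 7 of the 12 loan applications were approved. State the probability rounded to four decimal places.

P = 0.0143

X is binomial with n = 12 and p = 0.25.
P(X ≥ 7) = Σ_{j=7}^{12} C(12,j)·0.25^j·0.75^{12−j}.
= 0.011471 + 0.002390 + 0.000354 + 0.000035 + 0.000002 + 0.000000 = 0.0143.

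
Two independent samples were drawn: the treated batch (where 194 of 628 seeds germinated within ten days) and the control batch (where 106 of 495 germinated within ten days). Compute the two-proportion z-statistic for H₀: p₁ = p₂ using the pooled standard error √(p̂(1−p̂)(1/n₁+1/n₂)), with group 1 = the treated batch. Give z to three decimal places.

Sample proportions: p̂₁ = 194/628 = 0.30892 and p̂₂ = 106/495 = 0.21414.
Pooled p̂ = (194+106)/(628+495) = 300/1123 = 0.26714.
Pooled SE = √[0.1957770·0.00361256] ≈ 0.026594.
z = 0.09478/0.026594 = 3.564.

z = 3.564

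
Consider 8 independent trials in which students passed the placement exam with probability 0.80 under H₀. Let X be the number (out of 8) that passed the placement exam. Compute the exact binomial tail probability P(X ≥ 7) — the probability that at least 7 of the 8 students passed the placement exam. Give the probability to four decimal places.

X ~ Binomial(n=8, p=0.80).
P(X ≥ 7) = C(8,7)·0.80^7·0.20^1 + C(8,8)·0.80^8·0.20^0.
= 0.335544 + 0.167772 = 0.5033.

P = 0.5033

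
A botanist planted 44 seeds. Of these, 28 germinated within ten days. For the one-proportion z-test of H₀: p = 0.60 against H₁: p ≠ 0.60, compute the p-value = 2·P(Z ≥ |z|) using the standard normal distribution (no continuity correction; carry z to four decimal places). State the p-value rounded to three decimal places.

p-value = 0.622

With x = 28 successes in n = 44, p̂ = 0.63636.
Under H₀, SE = √(p₀(1−p₀)/n) = √(0.60·0.40/44) = √0.005454545 = 0.073855.
Test statistic (full precision, shown to 4 dp): z = (28/44 − 0.60)/SE₀ ≈ 0.4924.
From the standard normal, 2·P(Z ≥ |z|) = 0.622.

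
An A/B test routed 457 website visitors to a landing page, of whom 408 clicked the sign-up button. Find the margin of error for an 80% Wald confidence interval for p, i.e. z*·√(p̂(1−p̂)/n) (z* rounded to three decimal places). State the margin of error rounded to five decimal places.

ME = 0.01855

Sample proportion p̂ = 408/457 = 0.89278.
Standard error of p̂: √(0.095725/457) = √0.000209463 = 0.014473.
z* = 1.282 at the 80% level.
Margin of error = z*·SE = 1.282 × 0.014473 = 0.01855.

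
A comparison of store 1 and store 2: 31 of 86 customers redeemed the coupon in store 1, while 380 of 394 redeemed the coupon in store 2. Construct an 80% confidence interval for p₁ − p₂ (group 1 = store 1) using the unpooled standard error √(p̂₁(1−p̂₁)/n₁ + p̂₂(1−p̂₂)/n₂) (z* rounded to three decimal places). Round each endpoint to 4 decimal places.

p̂₁ = 31/86 = 0.36047, p̂₂ = 380/394 = 0.96447; p̂₁ − p̂₂ = -0.60400.
SE = √(0.002680582 + 0.000086981) = √0.002767563 = 0.052608.
z* = 1.282 at the 80% level. Margin of error = 0.06744.
So the interval runs from -0.6714 to -0.5366.

(-0.6714, -0.5366)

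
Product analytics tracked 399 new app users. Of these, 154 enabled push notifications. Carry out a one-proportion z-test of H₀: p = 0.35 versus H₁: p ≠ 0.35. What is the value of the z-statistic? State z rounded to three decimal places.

With x = 154 successes in n = 399, p̂ = 0.38596.
Null standard error: √(0.35·0.65/399) = √0.000570175 = 0.023878.
z = (p̂ − p₀)/SE = (0.38596 − 0.35)/0.023878 = 1.506.

z = 1.506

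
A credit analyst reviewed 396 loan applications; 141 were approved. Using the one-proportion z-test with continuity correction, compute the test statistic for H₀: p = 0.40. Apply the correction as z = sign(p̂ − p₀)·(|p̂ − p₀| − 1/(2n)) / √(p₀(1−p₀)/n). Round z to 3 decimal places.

z = -1.734

With x = 141 successes in n = 396, p̂ = 0.35606. p̂ − p₀ = -0.043939.
Continuity correction 1/(2n) = 1/792 = 0.001263.
Corrected numerator: |-0.043939| − 0.001263 = 0.042676.
Null standard error: √(0.40·0.60/396) = √0.000606061 = 0.024618.
z = (−)0.042676/0.024618 = -1.734.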